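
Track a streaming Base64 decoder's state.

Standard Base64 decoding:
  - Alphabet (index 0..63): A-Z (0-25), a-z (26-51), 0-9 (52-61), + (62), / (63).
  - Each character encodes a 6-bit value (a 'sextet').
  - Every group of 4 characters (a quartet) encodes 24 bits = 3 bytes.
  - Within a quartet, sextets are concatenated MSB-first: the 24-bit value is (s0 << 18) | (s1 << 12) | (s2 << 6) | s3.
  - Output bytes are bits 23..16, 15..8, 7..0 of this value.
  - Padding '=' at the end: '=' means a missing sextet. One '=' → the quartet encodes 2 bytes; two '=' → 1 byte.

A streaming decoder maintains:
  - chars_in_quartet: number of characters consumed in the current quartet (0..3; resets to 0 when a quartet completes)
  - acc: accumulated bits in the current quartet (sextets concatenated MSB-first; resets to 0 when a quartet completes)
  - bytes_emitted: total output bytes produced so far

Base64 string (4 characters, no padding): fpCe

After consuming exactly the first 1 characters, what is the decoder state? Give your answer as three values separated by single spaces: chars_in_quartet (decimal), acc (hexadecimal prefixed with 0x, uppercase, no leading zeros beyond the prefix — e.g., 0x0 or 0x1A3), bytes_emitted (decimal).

After char 0 ('f'=31): chars_in_quartet=1 acc=0x1F bytes_emitted=0

Answer: 1 0x1F 0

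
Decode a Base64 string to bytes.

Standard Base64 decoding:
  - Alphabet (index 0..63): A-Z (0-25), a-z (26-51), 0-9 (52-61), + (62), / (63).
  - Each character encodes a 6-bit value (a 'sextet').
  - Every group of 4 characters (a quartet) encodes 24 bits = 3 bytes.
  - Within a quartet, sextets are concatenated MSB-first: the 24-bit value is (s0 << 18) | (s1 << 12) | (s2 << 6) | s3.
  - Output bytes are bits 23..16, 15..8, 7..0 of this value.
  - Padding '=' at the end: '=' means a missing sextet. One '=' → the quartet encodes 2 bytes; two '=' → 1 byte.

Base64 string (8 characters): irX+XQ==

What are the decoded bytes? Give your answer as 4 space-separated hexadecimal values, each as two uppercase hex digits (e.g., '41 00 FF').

Answer: 8A B5 FE 5D

Derivation:
After char 0 ('i'=34): chars_in_quartet=1 acc=0x22 bytes_emitted=0
After char 1 ('r'=43): chars_in_quartet=2 acc=0x8AB bytes_emitted=0
After char 2 ('X'=23): chars_in_quartet=3 acc=0x22AD7 bytes_emitted=0
After char 3 ('+'=62): chars_in_quartet=4 acc=0x8AB5FE -> emit 8A B5 FE, reset; bytes_emitted=3
After char 4 ('X'=23): chars_in_quartet=1 acc=0x17 bytes_emitted=3
After char 5 ('Q'=16): chars_in_quartet=2 acc=0x5D0 bytes_emitted=3
Padding '==': partial quartet acc=0x5D0 -> emit 5D; bytes_emitted=4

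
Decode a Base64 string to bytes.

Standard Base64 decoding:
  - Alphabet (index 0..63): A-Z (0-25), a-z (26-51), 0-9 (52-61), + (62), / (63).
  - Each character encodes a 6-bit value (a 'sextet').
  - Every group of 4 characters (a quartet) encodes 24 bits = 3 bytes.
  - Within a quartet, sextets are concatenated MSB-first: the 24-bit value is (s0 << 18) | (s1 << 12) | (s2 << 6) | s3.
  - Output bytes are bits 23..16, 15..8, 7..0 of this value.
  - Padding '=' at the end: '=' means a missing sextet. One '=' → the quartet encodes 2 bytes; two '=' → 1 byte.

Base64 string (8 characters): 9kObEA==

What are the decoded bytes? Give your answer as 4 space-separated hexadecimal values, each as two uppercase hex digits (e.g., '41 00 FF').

After char 0 ('9'=61): chars_in_quartet=1 acc=0x3D bytes_emitted=0
After char 1 ('k'=36): chars_in_quartet=2 acc=0xF64 bytes_emitted=0
After char 2 ('O'=14): chars_in_quartet=3 acc=0x3D90E bytes_emitted=0
After char 3 ('b'=27): chars_in_quartet=4 acc=0xF6439B -> emit F6 43 9B, reset; bytes_emitted=3
After char 4 ('E'=4): chars_in_quartet=1 acc=0x4 bytes_emitted=3
After char 5 ('A'=0): chars_in_quartet=2 acc=0x100 bytes_emitted=3
Padding '==': partial quartet acc=0x100 -> emit 10; bytes_emitted=4

Answer: F6 43 9B 10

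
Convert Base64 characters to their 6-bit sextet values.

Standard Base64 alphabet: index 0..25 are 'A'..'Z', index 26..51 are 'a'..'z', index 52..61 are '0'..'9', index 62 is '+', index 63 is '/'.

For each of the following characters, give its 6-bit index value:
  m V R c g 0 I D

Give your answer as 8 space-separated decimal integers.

'm': a..z range, 26 + ord('m') − ord('a') = 38
'V': A..Z range, ord('V') − ord('A') = 21
'R': A..Z range, ord('R') − ord('A') = 17
'c': a..z range, 26 + ord('c') − ord('a') = 28
'g': a..z range, 26 + ord('g') − ord('a') = 32
'0': 0..9 range, 52 + ord('0') − ord('0') = 52
'I': A..Z range, ord('I') − ord('A') = 8
'D': A..Z range, ord('D') − ord('A') = 3

Answer: 38 21 17 28 32 52 8 3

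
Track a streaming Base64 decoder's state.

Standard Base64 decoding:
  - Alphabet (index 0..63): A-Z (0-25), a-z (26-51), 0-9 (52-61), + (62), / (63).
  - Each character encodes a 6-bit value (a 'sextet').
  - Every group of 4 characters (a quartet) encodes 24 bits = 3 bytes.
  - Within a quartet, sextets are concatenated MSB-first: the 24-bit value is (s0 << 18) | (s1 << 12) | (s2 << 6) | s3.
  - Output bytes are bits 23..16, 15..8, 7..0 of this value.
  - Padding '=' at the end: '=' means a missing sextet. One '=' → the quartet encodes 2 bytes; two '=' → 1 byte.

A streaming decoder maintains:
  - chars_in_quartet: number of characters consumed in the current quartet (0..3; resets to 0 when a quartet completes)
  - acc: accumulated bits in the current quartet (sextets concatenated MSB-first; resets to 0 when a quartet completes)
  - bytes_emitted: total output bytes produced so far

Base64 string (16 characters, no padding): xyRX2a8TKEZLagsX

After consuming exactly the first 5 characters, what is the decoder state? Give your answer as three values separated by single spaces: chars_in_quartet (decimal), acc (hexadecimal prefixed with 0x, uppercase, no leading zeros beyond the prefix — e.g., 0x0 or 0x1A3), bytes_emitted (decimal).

Answer: 1 0x36 3

Derivation:
After char 0 ('x'=49): chars_in_quartet=1 acc=0x31 bytes_emitted=0
After char 1 ('y'=50): chars_in_quartet=2 acc=0xC72 bytes_emitted=0
After char 2 ('R'=17): chars_in_quartet=3 acc=0x31C91 bytes_emitted=0
After char 3 ('X'=23): chars_in_quartet=4 acc=0xC72457 -> emit C7 24 57, reset; bytes_emitted=3
After char 4 ('2'=54): chars_in_quartet=1 acc=0x36 bytes_emitted=3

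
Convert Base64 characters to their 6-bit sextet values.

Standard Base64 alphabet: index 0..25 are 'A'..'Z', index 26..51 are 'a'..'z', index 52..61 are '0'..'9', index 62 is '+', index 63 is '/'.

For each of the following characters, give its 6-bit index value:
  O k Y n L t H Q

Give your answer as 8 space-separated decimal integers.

'O': A..Z range, ord('O') − ord('A') = 14
'k': a..z range, 26 + ord('k') − ord('a') = 36
'Y': A..Z range, ord('Y') − ord('A') = 24
'n': a..z range, 26 + ord('n') − ord('a') = 39
'L': A..Z range, ord('L') − ord('A') = 11
't': a..z range, 26 + ord('t') − ord('a') = 45
'H': A..Z range, ord('H') − ord('A') = 7
'Q': A..Z range, ord('Q') − ord('A') = 16

Answer: 14 36 24 39 11 45 7 16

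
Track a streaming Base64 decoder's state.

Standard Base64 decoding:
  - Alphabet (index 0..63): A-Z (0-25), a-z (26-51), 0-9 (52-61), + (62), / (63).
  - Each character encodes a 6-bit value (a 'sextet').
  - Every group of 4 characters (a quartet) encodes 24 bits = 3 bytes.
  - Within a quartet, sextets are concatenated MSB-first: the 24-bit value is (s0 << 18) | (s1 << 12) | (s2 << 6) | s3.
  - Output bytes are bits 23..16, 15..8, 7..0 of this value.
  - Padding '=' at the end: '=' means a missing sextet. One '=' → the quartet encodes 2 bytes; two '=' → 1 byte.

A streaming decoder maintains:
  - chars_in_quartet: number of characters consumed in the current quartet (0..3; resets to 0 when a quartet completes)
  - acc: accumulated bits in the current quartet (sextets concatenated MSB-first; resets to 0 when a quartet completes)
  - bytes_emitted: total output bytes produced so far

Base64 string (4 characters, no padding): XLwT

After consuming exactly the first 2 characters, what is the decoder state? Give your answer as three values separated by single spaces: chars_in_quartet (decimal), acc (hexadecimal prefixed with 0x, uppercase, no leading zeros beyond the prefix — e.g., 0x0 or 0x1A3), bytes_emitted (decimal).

After char 0 ('X'=23): chars_in_quartet=1 acc=0x17 bytes_emitted=0
After char 1 ('L'=11): chars_in_quartet=2 acc=0x5CB bytes_emitted=0

Answer: 2 0x5CB 0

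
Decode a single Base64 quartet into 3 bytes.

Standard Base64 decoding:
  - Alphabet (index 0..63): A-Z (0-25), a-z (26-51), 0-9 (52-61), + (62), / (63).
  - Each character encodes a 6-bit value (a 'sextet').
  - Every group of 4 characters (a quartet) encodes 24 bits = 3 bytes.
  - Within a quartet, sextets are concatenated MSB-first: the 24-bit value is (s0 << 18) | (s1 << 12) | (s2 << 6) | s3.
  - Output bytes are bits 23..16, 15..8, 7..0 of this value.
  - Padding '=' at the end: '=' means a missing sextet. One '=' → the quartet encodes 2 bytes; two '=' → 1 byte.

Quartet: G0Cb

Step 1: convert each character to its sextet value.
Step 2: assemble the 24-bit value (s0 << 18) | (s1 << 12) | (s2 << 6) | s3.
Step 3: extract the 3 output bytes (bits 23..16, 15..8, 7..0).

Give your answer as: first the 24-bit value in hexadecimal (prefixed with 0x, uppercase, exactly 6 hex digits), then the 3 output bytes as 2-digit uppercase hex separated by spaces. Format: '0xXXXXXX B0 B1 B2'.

Answer: 0x1B409B 1B 40 9B

Derivation:
Sextets: G=6, 0=52, C=2, b=27
24-bit: (6<<18) | (52<<12) | (2<<6) | 27
      = 0x180000 | 0x034000 | 0x000080 | 0x00001B
      = 0x1B409B
Bytes: (v>>16)&0xFF=1B, (v>>8)&0xFF=40, v&0xFF=9B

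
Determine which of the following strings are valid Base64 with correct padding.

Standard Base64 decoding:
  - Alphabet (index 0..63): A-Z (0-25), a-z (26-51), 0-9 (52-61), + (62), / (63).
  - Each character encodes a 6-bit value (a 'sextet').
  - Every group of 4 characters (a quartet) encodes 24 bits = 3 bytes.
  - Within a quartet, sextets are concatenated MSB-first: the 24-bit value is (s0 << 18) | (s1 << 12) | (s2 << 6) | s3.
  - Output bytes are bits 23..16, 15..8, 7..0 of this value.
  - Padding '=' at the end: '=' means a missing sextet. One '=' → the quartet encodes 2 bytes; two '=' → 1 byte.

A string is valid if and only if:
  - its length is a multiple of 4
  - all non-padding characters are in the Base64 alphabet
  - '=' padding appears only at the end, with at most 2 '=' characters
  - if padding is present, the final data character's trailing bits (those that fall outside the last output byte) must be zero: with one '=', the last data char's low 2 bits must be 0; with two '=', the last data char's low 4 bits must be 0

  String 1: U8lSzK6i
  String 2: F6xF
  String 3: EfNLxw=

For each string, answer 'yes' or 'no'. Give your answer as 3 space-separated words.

Answer: yes yes no

Derivation:
String 1: 'U8lSzK6i' → valid
String 2: 'F6xF' → valid
String 3: 'EfNLxw=' → invalid (len=7 not mult of 4)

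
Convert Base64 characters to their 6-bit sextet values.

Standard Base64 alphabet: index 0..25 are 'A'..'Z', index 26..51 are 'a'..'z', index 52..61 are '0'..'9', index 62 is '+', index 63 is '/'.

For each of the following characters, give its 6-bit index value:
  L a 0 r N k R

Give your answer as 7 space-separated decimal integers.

'L': A..Z range, ord('L') − ord('A') = 11
'a': a..z range, 26 + ord('a') − ord('a') = 26
'0': 0..9 range, 52 + ord('0') − ord('0') = 52
'r': a..z range, 26 + ord('r') − ord('a') = 43
'N': A..Z range, ord('N') − ord('A') = 13
'k': a..z range, 26 + ord('k') − ord('a') = 36
'R': A..Z range, ord('R') − ord('A') = 17

Answer: 11 26 52 43 13 36 17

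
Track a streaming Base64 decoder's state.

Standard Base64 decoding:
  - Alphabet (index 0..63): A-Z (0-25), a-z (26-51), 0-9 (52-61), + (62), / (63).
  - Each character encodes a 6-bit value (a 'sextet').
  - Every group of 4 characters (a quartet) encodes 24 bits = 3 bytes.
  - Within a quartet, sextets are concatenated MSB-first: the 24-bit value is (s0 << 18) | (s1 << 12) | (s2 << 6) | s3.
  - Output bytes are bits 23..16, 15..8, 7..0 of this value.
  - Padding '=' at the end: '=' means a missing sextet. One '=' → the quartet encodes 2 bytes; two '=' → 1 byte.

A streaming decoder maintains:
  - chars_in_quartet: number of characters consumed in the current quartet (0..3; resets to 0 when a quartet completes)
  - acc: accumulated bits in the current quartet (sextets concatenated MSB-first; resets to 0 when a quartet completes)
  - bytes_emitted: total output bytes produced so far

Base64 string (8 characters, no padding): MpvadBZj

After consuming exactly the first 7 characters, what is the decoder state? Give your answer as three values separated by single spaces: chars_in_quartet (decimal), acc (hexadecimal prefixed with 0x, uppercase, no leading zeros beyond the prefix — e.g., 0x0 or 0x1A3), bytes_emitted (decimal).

Answer: 3 0x1D059 3

Derivation:
After char 0 ('M'=12): chars_in_quartet=1 acc=0xC bytes_emitted=0
After char 1 ('p'=41): chars_in_quartet=2 acc=0x329 bytes_emitted=0
After char 2 ('v'=47): chars_in_quartet=3 acc=0xCA6F bytes_emitted=0
After char 3 ('a'=26): chars_in_quartet=4 acc=0x329BDA -> emit 32 9B DA, reset; bytes_emitted=3
After char 4 ('d'=29): chars_in_quartet=1 acc=0x1D bytes_emitted=3
After char 5 ('B'=1): chars_in_quartet=2 acc=0x741 bytes_emitted=3
After char 6 ('Z'=25): chars_in_quartet=3 acc=0x1D059 bytes_emitted=3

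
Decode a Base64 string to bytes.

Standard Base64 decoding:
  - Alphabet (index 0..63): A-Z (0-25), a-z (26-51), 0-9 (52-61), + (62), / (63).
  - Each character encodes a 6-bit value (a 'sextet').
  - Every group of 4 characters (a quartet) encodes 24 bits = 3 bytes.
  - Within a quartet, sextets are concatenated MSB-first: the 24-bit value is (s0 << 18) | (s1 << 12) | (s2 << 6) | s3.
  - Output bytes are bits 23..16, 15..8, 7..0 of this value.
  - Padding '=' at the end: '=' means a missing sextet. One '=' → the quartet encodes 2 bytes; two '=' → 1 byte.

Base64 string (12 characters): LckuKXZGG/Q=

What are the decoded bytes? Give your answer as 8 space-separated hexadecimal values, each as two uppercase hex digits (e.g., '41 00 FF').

Answer: 2D C9 2E 29 76 46 1B F4

Derivation:
After char 0 ('L'=11): chars_in_quartet=1 acc=0xB bytes_emitted=0
After char 1 ('c'=28): chars_in_quartet=2 acc=0x2DC bytes_emitted=0
After char 2 ('k'=36): chars_in_quartet=3 acc=0xB724 bytes_emitted=0
After char 3 ('u'=46): chars_in_quartet=4 acc=0x2DC92E -> emit 2D C9 2E, reset; bytes_emitted=3
After char 4 ('K'=10): chars_in_quartet=1 acc=0xA bytes_emitted=3
After char 5 ('X'=23): chars_in_quartet=2 acc=0x297 bytes_emitted=3
After char 6 ('Z'=25): chars_in_quartet=3 acc=0xA5D9 bytes_emitted=3
After char 7 ('G'=6): chars_in_quartet=4 acc=0x297646 -> emit 29 76 46, reset; bytes_emitted=6
After char 8 ('G'=6): chars_in_quartet=1 acc=0x6 bytes_emitted=6
After char 9 ('/'=63): chars_in_quartet=2 acc=0x1BF bytes_emitted=6
After char 10 ('Q'=16): chars_in_quartet=3 acc=0x6FD0 bytes_emitted=6
Padding '=': partial quartet acc=0x6FD0 -> emit 1B F4; bytes_emitted=8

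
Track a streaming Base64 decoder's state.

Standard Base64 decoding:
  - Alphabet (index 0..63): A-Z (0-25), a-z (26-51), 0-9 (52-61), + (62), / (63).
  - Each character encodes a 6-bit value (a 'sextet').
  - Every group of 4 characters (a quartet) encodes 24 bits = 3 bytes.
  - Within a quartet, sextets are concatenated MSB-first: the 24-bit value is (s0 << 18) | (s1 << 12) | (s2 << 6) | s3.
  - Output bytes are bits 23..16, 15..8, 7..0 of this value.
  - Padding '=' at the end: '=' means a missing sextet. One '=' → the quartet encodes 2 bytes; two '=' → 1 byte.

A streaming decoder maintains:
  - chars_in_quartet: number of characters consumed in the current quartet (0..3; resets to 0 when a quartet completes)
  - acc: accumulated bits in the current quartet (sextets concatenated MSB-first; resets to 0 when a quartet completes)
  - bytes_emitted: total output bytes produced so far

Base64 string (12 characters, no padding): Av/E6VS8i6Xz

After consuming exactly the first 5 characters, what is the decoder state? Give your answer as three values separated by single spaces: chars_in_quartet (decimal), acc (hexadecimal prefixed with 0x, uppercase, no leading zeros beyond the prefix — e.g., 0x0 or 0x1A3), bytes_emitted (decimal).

After char 0 ('A'=0): chars_in_quartet=1 acc=0x0 bytes_emitted=0
After char 1 ('v'=47): chars_in_quartet=2 acc=0x2F bytes_emitted=0
After char 2 ('/'=63): chars_in_quartet=3 acc=0xBFF bytes_emitted=0
After char 3 ('E'=4): chars_in_quartet=4 acc=0x2FFC4 -> emit 02 FF C4, reset; bytes_emitted=3
After char 4 ('6'=58): chars_in_quartet=1 acc=0x3A bytes_emitted=3

Answer: 1 0x3A 3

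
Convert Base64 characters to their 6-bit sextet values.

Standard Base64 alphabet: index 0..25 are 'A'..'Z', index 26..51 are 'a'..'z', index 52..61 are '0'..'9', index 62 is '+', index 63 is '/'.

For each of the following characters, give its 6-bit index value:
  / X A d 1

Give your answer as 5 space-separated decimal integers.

'/': index 63
'X': A..Z range, ord('X') − ord('A') = 23
'A': A..Z range, ord('A') − ord('A') = 0
'd': a..z range, 26 + ord('d') − ord('a') = 29
'1': 0..9 range, 52 + ord('1') − ord('0') = 53

Answer: 63 23 0 29 53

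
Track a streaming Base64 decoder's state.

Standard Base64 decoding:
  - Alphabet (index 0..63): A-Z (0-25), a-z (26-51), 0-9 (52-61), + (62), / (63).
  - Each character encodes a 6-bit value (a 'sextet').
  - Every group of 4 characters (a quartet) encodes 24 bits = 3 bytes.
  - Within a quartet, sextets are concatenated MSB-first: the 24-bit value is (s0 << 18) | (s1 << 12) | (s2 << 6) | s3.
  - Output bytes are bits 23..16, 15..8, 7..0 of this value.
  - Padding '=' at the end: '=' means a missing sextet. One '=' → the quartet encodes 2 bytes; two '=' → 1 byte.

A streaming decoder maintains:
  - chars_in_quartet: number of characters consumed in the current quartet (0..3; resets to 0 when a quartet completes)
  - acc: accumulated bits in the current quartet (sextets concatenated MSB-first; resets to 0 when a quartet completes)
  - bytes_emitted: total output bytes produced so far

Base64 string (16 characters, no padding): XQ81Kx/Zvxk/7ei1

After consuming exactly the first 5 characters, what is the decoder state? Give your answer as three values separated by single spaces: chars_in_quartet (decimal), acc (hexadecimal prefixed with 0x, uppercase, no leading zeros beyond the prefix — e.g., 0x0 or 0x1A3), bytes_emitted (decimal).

After char 0 ('X'=23): chars_in_quartet=1 acc=0x17 bytes_emitted=0
After char 1 ('Q'=16): chars_in_quartet=2 acc=0x5D0 bytes_emitted=0
After char 2 ('8'=60): chars_in_quartet=3 acc=0x1743C bytes_emitted=0
After char 3 ('1'=53): chars_in_quartet=4 acc=0x5D0F35 -> emit 5D 0F 35, reset; bytes_emitted=3
After char 4 ('K'=10): chars_in_quartet=1 acc=0xA bytes_emitted=3

Answer: 1 0xA 3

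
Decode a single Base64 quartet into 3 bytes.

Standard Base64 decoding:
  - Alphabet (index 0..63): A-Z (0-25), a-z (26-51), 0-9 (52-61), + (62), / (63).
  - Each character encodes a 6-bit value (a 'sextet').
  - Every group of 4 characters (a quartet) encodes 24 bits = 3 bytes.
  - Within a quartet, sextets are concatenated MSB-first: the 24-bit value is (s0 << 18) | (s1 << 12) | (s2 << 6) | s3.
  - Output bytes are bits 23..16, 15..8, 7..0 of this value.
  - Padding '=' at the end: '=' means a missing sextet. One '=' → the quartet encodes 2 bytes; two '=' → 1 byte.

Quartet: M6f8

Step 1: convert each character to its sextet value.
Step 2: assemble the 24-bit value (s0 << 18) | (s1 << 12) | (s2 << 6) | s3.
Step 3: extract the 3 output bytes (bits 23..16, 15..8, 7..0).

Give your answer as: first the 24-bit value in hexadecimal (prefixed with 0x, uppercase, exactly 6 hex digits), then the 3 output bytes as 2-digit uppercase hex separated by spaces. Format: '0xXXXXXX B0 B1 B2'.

Sextets: M=12, 6=58, f=31, 8=60
24-bit: (12<<18) | (58<<12) | (31<<6) | 60
      = 0x300000 | 0x03A000 | 0x0007C0 | 0x00003C
      = 0x33A7FC
Bytes: (v>>16)&0xFF=33, (v>>8)&0xFF=A7, v&0xFF=FC

Answer: 0x33A7FC 33 A7 FC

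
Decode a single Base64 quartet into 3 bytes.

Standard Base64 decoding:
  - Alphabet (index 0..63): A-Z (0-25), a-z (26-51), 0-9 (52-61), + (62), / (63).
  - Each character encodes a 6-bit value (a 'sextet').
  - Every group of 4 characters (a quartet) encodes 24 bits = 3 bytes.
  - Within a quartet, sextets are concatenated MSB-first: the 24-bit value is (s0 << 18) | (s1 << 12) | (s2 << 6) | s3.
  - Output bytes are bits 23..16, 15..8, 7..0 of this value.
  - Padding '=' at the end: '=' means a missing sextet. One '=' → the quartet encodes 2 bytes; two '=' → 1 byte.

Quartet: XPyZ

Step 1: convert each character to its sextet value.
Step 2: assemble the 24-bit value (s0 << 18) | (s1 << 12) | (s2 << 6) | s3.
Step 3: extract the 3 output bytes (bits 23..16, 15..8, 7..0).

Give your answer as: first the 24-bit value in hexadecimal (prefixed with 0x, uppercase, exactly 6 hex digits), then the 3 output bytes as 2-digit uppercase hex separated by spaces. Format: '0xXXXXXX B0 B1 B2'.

Answer: 0x5CFC99 5C FC 99

Derivation:
Sextets: X=23, P=15, y=50, Z=25
24-bit: (23<<18) | (15<<12) | (50<<6) | 25
      = 0x5C0000 | 0x00F000 | 0x000C80 | 0x000019
      = 0x5CFC99
Bytes: (v>>16)&0xFF=5C, (v>>8)&0xFF=FC, v&0xFF=99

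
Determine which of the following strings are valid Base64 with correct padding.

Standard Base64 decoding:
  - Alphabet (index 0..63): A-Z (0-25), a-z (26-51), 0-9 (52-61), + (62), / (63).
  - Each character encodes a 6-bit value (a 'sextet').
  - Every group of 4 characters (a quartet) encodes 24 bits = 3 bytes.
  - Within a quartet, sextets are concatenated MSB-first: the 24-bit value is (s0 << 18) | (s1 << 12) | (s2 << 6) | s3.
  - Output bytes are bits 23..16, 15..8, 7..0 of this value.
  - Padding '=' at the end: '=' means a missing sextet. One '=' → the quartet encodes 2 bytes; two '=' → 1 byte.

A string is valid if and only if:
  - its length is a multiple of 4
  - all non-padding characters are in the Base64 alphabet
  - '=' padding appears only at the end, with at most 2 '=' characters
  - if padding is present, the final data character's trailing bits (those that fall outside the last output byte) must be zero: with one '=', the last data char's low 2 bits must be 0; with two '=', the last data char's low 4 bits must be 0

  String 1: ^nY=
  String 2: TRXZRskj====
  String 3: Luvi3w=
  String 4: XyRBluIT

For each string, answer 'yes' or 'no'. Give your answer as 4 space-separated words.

Answer: no no no yes

Derivation:
String 1: '^nY=' → invalid (bad char(s): ['^'])
String 2: 'TRXZRskj====' → invalid (4 pad chars (max 2))
String 3: 'Luvi3w=' → invalid (len=7 not mult of 4)
String 4: 'XyRBluIT' → valid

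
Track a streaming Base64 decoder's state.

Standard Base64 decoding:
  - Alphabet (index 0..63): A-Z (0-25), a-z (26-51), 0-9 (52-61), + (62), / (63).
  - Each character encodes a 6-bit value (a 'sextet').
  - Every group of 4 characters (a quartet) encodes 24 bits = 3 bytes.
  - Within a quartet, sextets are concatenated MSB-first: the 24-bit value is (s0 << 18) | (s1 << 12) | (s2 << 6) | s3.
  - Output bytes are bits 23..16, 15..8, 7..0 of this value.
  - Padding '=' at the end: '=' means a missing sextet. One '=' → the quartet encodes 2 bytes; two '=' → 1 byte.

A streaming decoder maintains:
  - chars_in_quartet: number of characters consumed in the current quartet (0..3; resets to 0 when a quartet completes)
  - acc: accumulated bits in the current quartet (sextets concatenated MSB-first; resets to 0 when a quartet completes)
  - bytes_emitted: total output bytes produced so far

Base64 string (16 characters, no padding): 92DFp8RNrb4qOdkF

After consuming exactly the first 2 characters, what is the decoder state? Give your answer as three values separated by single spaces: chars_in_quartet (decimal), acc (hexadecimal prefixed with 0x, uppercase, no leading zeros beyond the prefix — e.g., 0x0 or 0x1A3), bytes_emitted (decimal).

After char 0 ('9'=61): chars_in_quartet=1 acc=0x3D bytes_emitted=0
After char 1 ('2'=54): chars_in_quartet=2 acc=0xF76 bytes_emitted=0

Answer: 2 0xF76 0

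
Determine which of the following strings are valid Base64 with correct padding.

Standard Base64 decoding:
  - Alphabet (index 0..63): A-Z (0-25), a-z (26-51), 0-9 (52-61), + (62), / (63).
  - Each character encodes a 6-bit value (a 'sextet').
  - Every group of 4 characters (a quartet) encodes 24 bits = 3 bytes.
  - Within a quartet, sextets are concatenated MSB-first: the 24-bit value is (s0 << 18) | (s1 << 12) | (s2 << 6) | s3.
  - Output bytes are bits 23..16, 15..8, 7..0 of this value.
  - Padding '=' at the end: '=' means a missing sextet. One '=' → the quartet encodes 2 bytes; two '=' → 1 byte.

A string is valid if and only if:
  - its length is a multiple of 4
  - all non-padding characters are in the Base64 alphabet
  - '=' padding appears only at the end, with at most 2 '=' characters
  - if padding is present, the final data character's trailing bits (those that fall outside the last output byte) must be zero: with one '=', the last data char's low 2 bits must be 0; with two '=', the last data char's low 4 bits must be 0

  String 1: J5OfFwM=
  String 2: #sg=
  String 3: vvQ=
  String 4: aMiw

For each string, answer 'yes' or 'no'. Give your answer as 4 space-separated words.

String 1: 'J5OfFwM=' → valid
String 2: '#sg=' → invalid (bad char(s): ['#'])
String 3: 'vvQ=' → valid
String 4: 'aMiw' → valid

Answer: yes no yes yes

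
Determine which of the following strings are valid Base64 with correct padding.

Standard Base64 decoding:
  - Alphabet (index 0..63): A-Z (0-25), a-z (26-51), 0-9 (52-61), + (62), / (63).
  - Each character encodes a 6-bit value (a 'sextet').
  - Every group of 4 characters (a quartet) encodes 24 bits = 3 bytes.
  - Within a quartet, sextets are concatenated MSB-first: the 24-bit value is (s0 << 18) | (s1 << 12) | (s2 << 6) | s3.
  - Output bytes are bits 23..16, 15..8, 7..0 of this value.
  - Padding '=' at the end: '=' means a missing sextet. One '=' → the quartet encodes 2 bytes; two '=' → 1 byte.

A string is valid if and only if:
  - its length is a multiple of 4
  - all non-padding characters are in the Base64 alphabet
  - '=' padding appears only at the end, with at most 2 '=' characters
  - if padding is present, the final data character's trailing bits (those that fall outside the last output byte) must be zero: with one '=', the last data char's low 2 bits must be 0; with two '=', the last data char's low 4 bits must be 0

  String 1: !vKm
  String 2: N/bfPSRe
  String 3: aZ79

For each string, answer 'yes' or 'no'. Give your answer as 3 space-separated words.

Answer: no yes yes

Derivation:
String 1: '!vKm' → invalid (bad char(s): ['!'])
String 2: 'N/bfPSRe' → valid
String 3: 'aZ79' → valid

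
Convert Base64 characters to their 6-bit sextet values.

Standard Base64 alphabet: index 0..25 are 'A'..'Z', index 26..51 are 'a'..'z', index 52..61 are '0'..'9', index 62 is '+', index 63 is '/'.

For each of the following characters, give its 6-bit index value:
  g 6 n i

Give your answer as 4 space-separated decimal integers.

'g': a..z range, 26 + ord('g') − ord('a') = 32
'6': 0..9 range, 52 + ord('6') − ord('0') = 58
'n': a..z range, 26 + ord('n') − ord('a') = 39
'i': a..z range, 26 + ord('i') − ord('a') = 34

Answer: 32 58 39 34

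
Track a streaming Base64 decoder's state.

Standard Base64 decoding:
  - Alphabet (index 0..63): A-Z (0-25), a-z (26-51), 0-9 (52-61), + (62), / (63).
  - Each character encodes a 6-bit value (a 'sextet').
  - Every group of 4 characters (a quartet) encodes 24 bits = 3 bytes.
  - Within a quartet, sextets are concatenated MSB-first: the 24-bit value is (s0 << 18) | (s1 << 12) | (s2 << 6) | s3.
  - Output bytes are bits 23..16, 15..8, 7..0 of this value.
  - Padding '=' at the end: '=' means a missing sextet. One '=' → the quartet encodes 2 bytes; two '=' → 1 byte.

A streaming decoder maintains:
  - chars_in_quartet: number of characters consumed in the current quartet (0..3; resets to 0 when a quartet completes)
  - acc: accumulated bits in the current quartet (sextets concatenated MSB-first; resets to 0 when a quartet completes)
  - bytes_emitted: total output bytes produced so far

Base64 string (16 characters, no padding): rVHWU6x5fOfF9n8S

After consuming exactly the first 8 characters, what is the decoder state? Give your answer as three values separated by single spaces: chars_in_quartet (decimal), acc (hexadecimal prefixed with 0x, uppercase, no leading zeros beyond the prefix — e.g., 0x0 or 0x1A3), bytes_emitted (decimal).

Answer: 0 0x0 6

Derivation:
After char 0 ('r'=43): chars_in_quartet=1 acc=0x2B bytes_emitted=0
After char 1 ('V'=21): chars_in_quartet=2 acc=0xAD5 bytes_emitted=0
After char 2 ('H'=7): chars_in_quartet=3 acc=0x2B547 bytes_emitted=0
After char 3 ('W'=22): chars_in_quartet=4 acc=0xAD51D6 -> emit AD 51 D6, reset; bytes_emitted=3
After char 4 ('U'=20): chars_in_quartet=1 acc=0x14 bytes_emitted=3
After char 5 ('6'=58): chars_in_quartet=2 acc=0x53A bytes_emitted=3
After char 6 ('x'=49): chars_in_quartet=3 acc=0x14EB1 bytes_emitted=3
After char 7 ('5'=57): chars_in_quartet=4 acc=0x53AC79 -> emit 53 AC 79, reset; bytes_emitted=6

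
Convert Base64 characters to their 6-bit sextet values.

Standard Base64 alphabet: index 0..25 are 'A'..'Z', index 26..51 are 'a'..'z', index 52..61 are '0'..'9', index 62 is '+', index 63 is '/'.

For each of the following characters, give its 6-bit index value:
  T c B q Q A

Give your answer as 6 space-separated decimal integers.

Answer: 19 28 1 42 16 0

Derivation:
'T': A..Z range, ord('T') − ord('A') = 19
'c': a..z range, 26 + ord('c') − ord('a') = 28
'B': A..Z range, ord('B') − ord('A') = 1
'q': a..z range, 26 + ord('q') − ord('a') = 42
'Q': A..Z range, ord('Q') − ord('A') = 16
'A': A..Z range, ord('A') − ord('A') = 0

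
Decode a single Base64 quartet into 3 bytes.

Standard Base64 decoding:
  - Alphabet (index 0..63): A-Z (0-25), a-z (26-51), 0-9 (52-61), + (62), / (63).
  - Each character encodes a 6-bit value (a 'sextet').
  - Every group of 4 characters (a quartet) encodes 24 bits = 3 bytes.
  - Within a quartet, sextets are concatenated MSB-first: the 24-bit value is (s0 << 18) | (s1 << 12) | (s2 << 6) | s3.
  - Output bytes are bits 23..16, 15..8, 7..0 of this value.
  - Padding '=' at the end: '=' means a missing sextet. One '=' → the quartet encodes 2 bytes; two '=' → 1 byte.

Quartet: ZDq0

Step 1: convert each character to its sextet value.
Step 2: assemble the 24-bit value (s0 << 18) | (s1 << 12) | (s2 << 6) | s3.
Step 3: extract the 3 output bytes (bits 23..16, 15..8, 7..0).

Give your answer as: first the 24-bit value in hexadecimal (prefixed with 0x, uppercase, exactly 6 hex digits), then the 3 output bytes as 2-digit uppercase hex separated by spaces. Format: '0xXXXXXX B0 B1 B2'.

Answer: 0x643AB4 64 3A B4

Derivation:
Sextets: Z=25, D=3, q=42, 0=52
24-bit: (25<<18) | (3<<12) | (42<<6) | 52
      = 0x640000 | 0x003000 | 0x000A80 | 0x000034
      = 0x643AB4
Bytes: (v>>16)&0xFF=64, (v>>8)&0xFF=3A, v&0xFF=B4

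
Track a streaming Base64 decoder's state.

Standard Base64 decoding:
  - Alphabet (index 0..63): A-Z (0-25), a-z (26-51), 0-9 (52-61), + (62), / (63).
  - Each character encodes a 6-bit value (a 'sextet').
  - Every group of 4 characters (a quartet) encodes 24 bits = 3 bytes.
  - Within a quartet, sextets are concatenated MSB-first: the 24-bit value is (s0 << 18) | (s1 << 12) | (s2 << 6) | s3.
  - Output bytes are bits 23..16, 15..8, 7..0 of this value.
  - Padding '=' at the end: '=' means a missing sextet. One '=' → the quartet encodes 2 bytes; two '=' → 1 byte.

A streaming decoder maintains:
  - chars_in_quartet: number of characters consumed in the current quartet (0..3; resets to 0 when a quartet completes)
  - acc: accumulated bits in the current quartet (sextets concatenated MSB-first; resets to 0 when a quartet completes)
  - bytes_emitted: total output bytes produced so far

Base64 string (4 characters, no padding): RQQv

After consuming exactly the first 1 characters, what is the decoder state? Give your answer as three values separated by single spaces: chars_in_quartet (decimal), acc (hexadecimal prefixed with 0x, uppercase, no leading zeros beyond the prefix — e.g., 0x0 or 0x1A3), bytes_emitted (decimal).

Answer: 1 0x11 0

Derivation:
After char 0 ('R'=17): chars_in_quartet=1 acc=0x11 bytes_emitted=0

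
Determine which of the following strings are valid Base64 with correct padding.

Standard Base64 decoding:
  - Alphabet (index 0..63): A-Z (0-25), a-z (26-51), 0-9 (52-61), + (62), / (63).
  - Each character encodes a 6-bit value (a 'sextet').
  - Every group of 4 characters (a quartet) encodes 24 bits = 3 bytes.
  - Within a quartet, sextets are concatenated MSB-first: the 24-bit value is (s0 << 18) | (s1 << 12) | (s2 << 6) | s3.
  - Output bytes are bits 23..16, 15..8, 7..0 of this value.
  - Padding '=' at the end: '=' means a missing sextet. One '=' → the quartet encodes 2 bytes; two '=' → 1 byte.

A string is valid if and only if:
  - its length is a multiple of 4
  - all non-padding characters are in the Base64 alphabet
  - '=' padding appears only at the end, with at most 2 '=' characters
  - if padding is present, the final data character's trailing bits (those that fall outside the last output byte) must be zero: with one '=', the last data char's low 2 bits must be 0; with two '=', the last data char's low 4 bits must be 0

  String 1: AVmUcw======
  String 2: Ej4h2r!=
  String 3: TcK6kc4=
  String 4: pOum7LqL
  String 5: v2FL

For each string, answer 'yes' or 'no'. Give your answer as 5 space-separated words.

String 1: 'AVmUcw======' → invalid (6 pad chars (max 2))
String 2: 'Ej4h2r!=' → invalid (bad char(s): ['!'])
String 3: 'TcK6kc4=' → valid
String 4: 'pOum7LqL' → valid
String 5: 'v2FL' → valid

Answer: no no yes yes yes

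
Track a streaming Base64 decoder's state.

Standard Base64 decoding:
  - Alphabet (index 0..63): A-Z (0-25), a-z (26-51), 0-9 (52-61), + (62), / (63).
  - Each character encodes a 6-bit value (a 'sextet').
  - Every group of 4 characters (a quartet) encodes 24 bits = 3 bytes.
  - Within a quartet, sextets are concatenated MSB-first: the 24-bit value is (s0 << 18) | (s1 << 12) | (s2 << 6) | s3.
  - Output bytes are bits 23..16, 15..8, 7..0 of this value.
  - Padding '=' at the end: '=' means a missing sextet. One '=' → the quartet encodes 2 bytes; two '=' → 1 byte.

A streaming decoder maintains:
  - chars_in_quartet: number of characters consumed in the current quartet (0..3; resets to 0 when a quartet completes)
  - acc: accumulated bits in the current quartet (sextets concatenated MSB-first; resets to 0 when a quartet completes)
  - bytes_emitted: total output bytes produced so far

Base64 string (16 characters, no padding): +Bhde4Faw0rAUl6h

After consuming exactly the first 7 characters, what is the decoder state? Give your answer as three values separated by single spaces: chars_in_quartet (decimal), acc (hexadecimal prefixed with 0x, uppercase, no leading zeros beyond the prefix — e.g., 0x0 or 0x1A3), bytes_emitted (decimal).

Answer: 3 0x1EE05 3

Derivation:
After char 0 ('+'=62): chars_in_quartet=1 acc=0x3E bytes_emitted=0
After char 1 ('B'=1): chars_in_quartet=2 acc=0xF81 bytes_emitted=0
After char 2 ('h'=33): chars_in_quartet=3 acc=0x3E061 bytes_emitted=0
After char 3 ('d'=29): chars_in_quartet=4 acc=0xF8185D -> emit F8 18 5D, reset; bytes_emitted=3
After char 4 ('e'=30): chars_in_quartet=1 acc=0x1E bytes_emitted=3
After char 5 ('4'=56): chars_in_quartet=2 acc=0x7B8 bytes_emitted=3
After char 6 ('F'=5): chars_in_quartet=3 acc=0x1EE05 bytes_emitted=3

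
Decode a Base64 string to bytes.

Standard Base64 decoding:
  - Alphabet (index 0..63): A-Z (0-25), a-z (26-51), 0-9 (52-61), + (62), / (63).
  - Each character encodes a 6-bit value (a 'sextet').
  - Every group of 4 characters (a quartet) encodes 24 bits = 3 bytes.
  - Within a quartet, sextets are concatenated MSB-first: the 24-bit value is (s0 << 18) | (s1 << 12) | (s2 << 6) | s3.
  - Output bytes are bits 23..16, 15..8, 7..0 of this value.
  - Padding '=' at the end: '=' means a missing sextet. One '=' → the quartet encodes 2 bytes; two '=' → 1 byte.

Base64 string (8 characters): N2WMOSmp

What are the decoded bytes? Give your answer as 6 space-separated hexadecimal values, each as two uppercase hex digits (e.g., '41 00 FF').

After char 0 ('N'=13): chars_in_quartet=1 acc=0xD bytes_emitted=0
After char 1 ('2'=54): chars_in_quartet=2 acc=0x376 bytes_emitted=0
After char 2 ('W'=22): chars_in_quartet=3 acc=0xDD96 bytes_emitted=0
After char 3 ('M'=12): chars_in_quartet=4 acc=0x37658C -> emit 37 65 8C, reset; bytes_emitted=3
After char 4 ('O'=14): chars_in_quartet=1 acc=0xE bytes_emitted=3
After char 5 ('S'=18): chars_in_quartet=2 acc=0x392 bytes_emitted=3
After char 6 ('m'=38): chars_in_quartet=3 acc=0xE4A6 bytes_emitted=3
After char 7 ('p'=41): chars_in_quartet=4 acc=0x3929A9 -> emit 39 29 A9, reset; bytes_emitted=6

Answer: 37 65 8C 39 29 A9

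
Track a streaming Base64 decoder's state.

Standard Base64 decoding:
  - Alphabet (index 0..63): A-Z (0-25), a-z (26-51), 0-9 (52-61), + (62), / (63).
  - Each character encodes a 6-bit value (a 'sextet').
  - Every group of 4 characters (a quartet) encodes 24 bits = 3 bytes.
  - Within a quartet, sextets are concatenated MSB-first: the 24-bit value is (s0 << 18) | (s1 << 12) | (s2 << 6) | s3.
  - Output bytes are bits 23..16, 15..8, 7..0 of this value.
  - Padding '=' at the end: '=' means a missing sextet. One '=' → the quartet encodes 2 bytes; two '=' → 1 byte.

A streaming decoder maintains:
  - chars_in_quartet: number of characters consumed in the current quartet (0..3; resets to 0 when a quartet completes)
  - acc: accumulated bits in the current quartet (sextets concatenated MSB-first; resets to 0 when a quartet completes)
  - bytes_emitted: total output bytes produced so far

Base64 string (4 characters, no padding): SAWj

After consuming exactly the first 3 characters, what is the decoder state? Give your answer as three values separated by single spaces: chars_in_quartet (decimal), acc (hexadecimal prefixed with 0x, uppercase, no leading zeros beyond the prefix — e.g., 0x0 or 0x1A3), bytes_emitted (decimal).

After char 0 ('S'=18): chars_in_quartet=1 acc=0x12 bytes_emitted=0
After char 1 ('A'=0): chars_in_quartet=2 acc=0x480 bytes_emitted=0
After char 2 ('W'=22): chars_in_quartet=3 acc=0x12016 bytes_emitted=0

Answer: 3 0x12016 0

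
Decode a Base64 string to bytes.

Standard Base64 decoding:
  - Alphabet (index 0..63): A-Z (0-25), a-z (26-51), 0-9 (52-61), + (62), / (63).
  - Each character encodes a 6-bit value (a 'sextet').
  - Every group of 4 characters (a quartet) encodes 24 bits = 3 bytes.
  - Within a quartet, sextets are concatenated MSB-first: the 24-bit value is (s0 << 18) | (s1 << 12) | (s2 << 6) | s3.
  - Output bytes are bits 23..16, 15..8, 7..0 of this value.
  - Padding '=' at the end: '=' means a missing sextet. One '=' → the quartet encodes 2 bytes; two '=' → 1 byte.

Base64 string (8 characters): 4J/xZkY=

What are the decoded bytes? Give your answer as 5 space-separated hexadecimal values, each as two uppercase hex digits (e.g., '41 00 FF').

Answer: E0 9F F1 66 46

Derivation:
After char 0 ('4'=56): chars_in_quartet=1 acc=0x38 bytes_emitted=0
After char 1 ('J'=9): chars_in_quartet=2 acc=0xE09 bytes_emitted=0
After char 2 ('/'=63): chars_in_quartet=3 acc=0x3827F bytes_emitted=0
After char 3 ('x'=49): chars_in_quartet=4 acc=0xE09FF1 -> emit E0 9F F1, reset; bytes_emitted=3
After char 4 ('Z'=25): chars_in_quartet=1 acc=0x19 bytes_emitted=3
After char 5 ('k'=36): chars_in_quartet=2 acc=0x664 bytes_emitted=3
After char 6 ('Y'=24): chars_in_quartet=3 acc=0x19918 bytes_emitted=3
Padding '=': partial quartet acc=0x19918 -> emit 66 46; bytes_emitted=5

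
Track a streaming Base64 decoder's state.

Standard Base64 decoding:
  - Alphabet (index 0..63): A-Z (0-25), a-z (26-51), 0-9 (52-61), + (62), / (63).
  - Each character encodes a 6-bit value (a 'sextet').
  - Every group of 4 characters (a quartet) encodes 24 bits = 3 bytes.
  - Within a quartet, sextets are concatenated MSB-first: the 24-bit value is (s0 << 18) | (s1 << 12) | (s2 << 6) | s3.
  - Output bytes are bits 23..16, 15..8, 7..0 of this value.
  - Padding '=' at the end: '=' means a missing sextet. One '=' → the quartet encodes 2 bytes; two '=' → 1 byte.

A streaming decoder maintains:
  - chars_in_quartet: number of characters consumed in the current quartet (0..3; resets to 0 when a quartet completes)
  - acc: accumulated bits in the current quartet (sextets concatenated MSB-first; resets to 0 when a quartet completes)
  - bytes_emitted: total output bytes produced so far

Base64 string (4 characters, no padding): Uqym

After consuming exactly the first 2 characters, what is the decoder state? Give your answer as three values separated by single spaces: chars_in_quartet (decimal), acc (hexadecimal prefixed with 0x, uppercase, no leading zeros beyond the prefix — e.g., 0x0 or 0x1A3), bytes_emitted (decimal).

Answer: 2 0x52A 0

Derivation:
After char 0 ('U'=20): chars_in_quartet=1 acc=0x14 bytes_emitted=0
After char 1 ('q'=42): chars_in_quartet=2 acc=0x52A bytes_emitted=0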